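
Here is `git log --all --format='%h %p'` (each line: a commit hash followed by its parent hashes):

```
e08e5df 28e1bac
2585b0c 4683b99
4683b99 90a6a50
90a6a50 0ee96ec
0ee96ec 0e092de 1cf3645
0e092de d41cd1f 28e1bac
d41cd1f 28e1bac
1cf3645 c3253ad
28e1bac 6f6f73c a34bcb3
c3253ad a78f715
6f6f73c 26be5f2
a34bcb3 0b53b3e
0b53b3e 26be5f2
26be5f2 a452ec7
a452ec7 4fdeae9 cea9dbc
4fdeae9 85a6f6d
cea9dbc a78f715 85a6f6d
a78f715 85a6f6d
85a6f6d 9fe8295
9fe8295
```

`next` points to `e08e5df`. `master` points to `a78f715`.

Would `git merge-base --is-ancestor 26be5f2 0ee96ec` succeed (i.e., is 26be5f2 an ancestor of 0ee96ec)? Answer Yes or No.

Ancestors of 0ee96ec (commits reachable by following parents): {0b53b3e, 0e092de, 0ee96ec, 1cf3645, 26be5f2, 28e1bac, 4fdeae9, 6f6f73c, 85a6f6d, 9fe8295, a34bcb3, a452ec7, a78f715, c3253ad, cea9dbc, d41cd1f}.
26be5f2 is in that set, so it is an ancestor of 0ee96ec.

Yes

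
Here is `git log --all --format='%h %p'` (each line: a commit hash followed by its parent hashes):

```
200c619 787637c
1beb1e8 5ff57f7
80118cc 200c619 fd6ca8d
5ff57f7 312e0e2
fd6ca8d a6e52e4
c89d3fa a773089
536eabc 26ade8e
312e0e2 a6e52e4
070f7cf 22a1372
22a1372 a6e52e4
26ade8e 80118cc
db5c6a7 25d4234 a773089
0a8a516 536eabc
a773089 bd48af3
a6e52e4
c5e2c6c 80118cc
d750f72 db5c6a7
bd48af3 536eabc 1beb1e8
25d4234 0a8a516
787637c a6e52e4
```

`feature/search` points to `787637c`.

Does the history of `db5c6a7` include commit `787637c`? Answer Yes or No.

Yes

Ancestors of db5c6a7 (commits reachable by following parents): {0a8a516, 1beb1e8, 200c619, 25d4234, 26ade8e, 312e0e2, 536eabc, 5ff57f7, 787637c, 80118cc, a6e52e4, a773089, bd48af3, db5c6a7, fd6ca8d}.
787637c is in that set, so it is an ancestor of db5c6a7.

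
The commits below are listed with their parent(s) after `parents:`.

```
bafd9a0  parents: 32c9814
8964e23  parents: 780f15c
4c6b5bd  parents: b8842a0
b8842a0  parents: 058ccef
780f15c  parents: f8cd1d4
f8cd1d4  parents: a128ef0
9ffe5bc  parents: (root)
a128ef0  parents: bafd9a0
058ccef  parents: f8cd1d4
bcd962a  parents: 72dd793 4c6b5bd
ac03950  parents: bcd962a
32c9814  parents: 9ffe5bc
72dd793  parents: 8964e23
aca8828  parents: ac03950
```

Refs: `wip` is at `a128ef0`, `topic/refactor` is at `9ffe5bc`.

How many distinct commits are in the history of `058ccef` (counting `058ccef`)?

6

Walking parent pointers from 058ccef: reachable set = {058ccef, 32c9814, 9ffe5bc, a128ef0, bafd9a0, f8cd1d4}.
That is 6 commits.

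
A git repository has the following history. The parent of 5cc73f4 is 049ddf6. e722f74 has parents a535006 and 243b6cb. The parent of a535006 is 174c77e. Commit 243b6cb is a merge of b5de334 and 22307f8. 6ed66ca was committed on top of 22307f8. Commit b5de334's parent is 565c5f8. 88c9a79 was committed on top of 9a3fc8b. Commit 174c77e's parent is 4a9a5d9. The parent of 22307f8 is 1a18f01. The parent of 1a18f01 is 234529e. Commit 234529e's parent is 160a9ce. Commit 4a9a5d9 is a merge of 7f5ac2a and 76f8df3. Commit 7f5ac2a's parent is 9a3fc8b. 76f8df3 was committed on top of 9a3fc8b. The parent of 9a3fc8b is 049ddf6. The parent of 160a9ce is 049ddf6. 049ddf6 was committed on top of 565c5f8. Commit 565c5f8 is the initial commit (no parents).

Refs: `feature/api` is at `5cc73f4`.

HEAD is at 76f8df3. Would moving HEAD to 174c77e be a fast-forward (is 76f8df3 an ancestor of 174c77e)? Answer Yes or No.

Yes

A fast-forward from 76f8df3 to 174c77e is possible iff 76f8df3 is an ancestor of 174c77e.
Ancestors of 174c77e: {049ddf6, 174c77e, 4a9a5d9, 565c5f8, 76f8df3, 7f5ac2a, 9a3fc8b}.
76f8df3 is among them, so fast-forward is possible.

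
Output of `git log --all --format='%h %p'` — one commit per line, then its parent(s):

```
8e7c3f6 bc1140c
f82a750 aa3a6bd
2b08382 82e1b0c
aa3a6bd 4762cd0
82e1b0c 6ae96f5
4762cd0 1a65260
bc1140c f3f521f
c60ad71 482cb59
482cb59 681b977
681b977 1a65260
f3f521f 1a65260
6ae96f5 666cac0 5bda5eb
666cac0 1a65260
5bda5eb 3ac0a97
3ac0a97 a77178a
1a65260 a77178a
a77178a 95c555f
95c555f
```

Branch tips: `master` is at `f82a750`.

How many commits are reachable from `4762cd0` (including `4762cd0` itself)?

Walking parent pointers from 4762cd0: reachable set = {1a65260, 4762cd0, 95c555f, a77178a}.
That is 4 commits.

4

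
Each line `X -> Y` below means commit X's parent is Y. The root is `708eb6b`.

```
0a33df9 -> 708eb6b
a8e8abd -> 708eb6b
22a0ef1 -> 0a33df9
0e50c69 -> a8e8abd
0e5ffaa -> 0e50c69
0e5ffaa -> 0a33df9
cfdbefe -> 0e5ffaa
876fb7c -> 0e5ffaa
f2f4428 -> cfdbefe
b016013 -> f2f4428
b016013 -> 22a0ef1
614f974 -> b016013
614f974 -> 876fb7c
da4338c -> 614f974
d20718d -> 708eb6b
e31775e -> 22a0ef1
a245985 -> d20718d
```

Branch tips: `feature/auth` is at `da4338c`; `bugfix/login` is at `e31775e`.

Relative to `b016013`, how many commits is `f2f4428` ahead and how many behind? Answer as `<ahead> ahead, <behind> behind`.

0 ahead, 2 behind

Reachable from f2f4428: {0a33df9, 0e50c69, 0e5ffaa, 708eb6b, a8e8abd, cfdbefe, f2f4428}.
Reachable from b016013: {0a33df9, 0e50c69, 0e5ffaa, 22a0ef1, 708eb6b, a8e8abd, b016013, cfdbefe, f2f4428}.
Only in f2f4428's history (ahead): {} — 0.
Only in b016013's history (behind): {22a0ef1, b016013} — 2.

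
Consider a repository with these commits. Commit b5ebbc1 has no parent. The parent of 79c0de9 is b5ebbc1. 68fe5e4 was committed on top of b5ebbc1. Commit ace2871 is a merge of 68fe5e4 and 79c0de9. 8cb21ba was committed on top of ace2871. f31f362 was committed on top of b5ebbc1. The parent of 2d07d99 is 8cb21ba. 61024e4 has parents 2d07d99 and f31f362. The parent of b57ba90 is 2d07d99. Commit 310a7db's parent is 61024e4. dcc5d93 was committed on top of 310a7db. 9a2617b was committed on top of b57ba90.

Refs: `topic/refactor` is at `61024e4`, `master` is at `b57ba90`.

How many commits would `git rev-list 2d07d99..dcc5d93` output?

4

Reachable from dcc5d93: {2d07d99, 310a7db, 61024e4, 68fe5e4, 79c0de9, 8cb21ba, ace2871, b5ebbc1, dcc5d93, f31f362}.
Reachable from 2d07d99: {2d07d99, 68fe5e4, 79c0de9, 8cb21ba, ace2871, b5ebbc1}.
In dcc5d93's history but not 2d07d99's: {310a7db, 61024e4, dcc5d93, f31f362} — 4 commits.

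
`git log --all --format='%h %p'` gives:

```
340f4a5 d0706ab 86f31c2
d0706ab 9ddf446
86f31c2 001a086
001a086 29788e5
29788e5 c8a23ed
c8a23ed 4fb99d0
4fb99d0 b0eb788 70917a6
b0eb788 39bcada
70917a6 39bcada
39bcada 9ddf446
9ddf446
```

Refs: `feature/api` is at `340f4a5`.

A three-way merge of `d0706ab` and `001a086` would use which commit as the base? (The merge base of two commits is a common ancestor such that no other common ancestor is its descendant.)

Ancestors of d0706ab: {9ddf446, d0706ab}.
Ancestors of 001a086: {001a086, 29788e5, 39bcada, 4fb99d0, 70917a6, 9ddf446, b0eb788, c8a23ed}.
Common ancestors: {9ddf446}.
The only common ancestor is 9ddf446, so it is the merge base.

9ddf446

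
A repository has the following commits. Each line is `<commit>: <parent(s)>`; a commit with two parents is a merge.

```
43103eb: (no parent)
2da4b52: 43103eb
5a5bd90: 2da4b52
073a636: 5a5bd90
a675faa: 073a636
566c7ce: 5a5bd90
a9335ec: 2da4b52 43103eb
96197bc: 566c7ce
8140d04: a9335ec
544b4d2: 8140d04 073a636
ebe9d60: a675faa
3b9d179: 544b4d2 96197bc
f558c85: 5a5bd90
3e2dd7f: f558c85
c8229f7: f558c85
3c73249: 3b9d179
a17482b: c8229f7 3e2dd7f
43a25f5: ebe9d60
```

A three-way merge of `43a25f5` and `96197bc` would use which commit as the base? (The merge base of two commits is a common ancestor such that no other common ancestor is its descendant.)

Ancestors of 43a25f5: {073a636, 2da4b52, 43103eb, 43a25f5, 5a5bd90, a675faa, ebe9d60}.
Ancestors of 96197bc: {2da4b52, 43103eb, 566c7ce, 5a5bd90, 96197bc}.
Common ancestors: {2da4b52, 43103eb, 5a5bd90}.
Among these, 5a5bd90 is not an ancestor of any other common ancestor — it is the merge base.

5a5bd90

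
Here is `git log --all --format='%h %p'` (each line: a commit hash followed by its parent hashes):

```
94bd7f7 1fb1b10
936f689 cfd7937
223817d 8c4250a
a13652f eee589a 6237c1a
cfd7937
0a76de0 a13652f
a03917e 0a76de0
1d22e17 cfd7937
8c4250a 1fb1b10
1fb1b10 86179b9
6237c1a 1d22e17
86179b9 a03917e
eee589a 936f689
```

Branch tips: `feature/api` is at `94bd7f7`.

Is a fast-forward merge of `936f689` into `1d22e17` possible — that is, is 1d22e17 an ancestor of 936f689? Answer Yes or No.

No

A fast-forward from 1d22e17 to 936f689 is possible iff 1d22e17 is an ancestor of 936f689.
Ancestors of 936f689: {936f689, cfd7937}.
1d22e17 is not among them, so fast-forward is not possible.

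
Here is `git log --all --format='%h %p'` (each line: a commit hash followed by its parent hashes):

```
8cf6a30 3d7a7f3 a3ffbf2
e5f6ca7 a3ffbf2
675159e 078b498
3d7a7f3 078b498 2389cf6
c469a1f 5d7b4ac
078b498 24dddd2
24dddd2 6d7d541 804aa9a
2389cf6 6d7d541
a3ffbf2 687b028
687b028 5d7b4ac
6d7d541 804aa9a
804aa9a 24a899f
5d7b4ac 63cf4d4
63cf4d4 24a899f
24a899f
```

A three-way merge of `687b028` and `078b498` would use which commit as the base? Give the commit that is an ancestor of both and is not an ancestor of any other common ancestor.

24a899f

Ancestors of 687b028: {24a899f, 5d7b4ac, 63cf4d4, 687b028}.
Ancestors of 078b498: {078b498, 24a899f, 24dddd2, 6d7d541, 804aa9a}.
Common ancestors: {24a899f}.
The only common ancestor is 24a899f, so it is the merge base.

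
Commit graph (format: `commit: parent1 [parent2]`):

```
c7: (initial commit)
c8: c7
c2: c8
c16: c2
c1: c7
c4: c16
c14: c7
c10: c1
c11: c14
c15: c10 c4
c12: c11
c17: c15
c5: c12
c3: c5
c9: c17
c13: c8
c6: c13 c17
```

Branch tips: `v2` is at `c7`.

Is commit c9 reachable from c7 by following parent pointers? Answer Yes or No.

Ancestors of c7: {c7}.
c9 is not in that set, so it is not an ancestor of c7.

No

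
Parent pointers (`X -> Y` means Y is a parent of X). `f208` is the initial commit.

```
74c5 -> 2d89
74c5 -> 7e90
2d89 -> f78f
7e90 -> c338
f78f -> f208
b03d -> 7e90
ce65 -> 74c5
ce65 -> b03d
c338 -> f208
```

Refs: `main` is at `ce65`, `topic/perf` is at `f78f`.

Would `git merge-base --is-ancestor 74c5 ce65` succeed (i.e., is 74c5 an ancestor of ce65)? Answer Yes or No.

Yes

Ancestors of ce65 (commits reachable by following parents): {2d89, 74c5, 7e90, b03d, c338, ce65, f208, f78f}.
74c5 is in that set, so it is an ancestor of ce65.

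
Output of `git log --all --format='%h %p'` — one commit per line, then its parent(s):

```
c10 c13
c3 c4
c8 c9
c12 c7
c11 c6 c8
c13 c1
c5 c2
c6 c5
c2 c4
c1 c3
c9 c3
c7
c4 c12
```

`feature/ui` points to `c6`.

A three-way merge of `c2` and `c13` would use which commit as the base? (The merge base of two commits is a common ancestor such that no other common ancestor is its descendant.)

c4

Ancestors of c2: {c12, c2, c4, c7}.
Ancestors of c13: {c1, c12, c13, c3, c4, c7}.
Common ancestors: {c12, c4, c7}.
Among these, c4 is not an ancestor of any other common ancestor — it is the merge base.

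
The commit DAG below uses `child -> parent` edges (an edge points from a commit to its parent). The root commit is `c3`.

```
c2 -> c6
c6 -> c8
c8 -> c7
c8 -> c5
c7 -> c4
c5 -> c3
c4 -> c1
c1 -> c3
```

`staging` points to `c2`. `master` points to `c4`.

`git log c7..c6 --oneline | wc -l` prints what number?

3

Reachable from c6: {c1, c3, c4, c5, c6, c7, c8}.
Reachable from c7: {c1, c3, c4, c7}.
In c6's history but not c7's: {c5, c6, c8} — 3 commits.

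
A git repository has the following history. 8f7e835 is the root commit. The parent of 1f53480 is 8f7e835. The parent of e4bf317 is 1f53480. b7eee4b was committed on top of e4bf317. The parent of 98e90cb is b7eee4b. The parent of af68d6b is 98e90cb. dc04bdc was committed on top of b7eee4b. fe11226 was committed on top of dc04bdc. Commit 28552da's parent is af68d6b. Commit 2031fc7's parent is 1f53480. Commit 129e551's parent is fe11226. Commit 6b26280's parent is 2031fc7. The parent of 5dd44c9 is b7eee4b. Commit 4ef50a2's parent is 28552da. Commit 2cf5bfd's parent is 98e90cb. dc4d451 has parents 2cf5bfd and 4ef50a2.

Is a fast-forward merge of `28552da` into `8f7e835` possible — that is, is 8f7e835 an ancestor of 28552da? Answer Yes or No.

Yes

A fast-forward from 8f7e835 to 28552da is possible iff 8f7e835 is an ancestor of 28552da.
Ancestors of 28552da: {1f53480, 28552da, 8f7e835, 98e90cb, af68d6b, b7eee4b, e4bf317}.
8f7e835 is among them, so fast-forward is possible.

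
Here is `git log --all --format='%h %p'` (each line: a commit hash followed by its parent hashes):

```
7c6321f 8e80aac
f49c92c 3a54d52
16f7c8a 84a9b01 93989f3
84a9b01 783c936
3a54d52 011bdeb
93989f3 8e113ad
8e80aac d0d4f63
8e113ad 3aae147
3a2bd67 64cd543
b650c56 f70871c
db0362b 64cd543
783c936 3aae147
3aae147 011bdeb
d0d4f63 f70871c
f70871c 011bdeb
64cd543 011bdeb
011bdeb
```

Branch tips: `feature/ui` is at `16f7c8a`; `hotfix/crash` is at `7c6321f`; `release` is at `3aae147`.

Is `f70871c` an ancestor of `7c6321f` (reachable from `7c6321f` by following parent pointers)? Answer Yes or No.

Ancestors of 7c6321f (commits reachable by following parents): {011bdeb, 7c6321f, 8e80aac, d0d4f63, f70871c}.
f70871c is in that set, so it is an ancestor of 7c6321f.

Yes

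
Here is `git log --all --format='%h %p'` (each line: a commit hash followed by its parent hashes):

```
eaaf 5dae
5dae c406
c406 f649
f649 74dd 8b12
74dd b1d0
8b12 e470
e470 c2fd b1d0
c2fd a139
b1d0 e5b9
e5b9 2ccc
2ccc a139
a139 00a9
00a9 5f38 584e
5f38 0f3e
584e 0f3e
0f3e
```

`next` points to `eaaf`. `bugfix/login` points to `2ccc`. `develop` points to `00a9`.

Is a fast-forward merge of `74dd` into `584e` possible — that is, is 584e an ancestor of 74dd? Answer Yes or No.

A fast-forward from 584e to 74dd is possible iff 584e is an ancestor of 74dd.
Ancestors of 74dd: {00a9, 0f3e, 2ccc, 584e, 5f38, 74dd, a139, b1d0, e5b9}.
584e is among them, so fast-forward is possible.

Yes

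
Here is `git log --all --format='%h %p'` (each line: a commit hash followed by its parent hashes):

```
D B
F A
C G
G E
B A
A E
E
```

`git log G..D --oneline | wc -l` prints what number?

Reachable from D: {A, B, D, E}.
Reachable from G: {E, G}.
In D's history but not G's: {A, B, D} — 3 commits.

3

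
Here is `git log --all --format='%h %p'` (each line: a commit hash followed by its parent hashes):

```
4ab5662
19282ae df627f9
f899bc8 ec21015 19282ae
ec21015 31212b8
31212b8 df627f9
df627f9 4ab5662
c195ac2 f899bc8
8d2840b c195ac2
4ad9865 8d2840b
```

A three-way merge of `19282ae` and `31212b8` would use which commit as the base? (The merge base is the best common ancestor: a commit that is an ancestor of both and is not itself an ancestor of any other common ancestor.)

Ancestors of 19282ae: {19282ae, 4ab5662, df627f9}.
Ancestors of 31212b8: {31212b8, 4ab5662, df627f9}.
Common ancestors: {4ab5662, df627f9}.
Among these, df627f9 is not an ancestor of any other common ancestor — it is the merge base.

df627f9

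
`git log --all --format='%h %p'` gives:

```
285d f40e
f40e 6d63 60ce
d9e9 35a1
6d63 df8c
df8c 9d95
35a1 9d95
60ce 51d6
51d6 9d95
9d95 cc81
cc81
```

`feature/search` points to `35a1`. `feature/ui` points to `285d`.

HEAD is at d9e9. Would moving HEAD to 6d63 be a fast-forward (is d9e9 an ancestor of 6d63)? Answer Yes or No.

No

A fast-forward from d9e9 to 6d63 is possible iff d9e9 is an ancestor of 6d63.
Ancestors of 6d63: {6d63, 9d95, cc81, df8c}.
d9e9 is not among them, so fast-forward is not possible.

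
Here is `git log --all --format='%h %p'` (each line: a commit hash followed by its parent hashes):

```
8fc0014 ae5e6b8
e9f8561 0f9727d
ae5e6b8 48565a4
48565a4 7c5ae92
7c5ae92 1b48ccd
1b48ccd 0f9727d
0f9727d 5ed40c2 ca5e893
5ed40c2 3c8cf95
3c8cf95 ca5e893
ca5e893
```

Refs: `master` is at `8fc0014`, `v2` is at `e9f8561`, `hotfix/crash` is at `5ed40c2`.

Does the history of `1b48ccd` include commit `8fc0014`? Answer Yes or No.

No

Ancestors of 1b48ccd: {0f9727d, 1b48ccd, 3c8cf95, 5ed40c2, ca5e893}.
8fc0014 is not in that set, so it is not an ancestor of 1b48ccd.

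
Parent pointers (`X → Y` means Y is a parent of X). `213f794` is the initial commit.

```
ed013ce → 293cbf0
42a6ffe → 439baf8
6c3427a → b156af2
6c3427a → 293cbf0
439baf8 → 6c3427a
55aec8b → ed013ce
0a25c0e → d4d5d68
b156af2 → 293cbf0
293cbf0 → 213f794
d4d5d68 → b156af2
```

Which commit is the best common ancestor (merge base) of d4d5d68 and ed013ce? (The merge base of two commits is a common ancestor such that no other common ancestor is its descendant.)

Ancestors of d4d5d68: {213f794, 293cbf0, b156af2, d4d5d68}.
Ancestors of ed013ce: {213f794, 293cbf0, ed013ce}.
Common ancestors: {213f794, 293cbf0}.
Among these, 293cbf0 is not an ancestor of any other common ancestor — it is the merge base.

293cbf0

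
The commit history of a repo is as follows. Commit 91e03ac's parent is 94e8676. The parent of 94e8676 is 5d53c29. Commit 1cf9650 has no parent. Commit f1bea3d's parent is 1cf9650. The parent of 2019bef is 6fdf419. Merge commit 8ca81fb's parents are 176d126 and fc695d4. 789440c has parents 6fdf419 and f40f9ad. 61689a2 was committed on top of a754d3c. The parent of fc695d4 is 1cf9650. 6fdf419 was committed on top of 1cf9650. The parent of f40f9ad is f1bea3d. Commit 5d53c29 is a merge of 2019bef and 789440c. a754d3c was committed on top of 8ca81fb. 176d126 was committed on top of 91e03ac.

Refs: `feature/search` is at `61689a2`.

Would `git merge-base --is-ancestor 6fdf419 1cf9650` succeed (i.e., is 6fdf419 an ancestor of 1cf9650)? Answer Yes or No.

No

Ancestors of 1cf9650: {1cf9650}.
6fdf419 is not in that set, so it is not an ancestor of 1cf9650.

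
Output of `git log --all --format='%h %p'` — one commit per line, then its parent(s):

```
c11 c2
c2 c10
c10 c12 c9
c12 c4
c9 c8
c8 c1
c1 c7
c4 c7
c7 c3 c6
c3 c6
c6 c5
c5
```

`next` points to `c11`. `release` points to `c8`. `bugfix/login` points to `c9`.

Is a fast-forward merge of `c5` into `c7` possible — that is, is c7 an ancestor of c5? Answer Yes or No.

A fast-forward from c7 to c5 is possible iff c7 is an ancestor of c5.
Ancestors of c5: {c5}.
c7 is not among them, so fast-forward is not possible.

No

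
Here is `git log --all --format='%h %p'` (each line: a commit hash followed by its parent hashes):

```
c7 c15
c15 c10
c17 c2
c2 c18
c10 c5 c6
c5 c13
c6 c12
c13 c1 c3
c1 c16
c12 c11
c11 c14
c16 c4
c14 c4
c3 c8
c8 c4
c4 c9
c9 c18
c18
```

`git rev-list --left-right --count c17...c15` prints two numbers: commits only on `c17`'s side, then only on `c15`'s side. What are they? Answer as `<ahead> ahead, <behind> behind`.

2 ahead, 14 behind

Reachable from c17: {c17, c18, c2}.
Reachable from c15: {c1, c10, c11, c12, c13, c14, c15, c16, c18, c3, c4, c5, c6, c8, c9}.
Only in c17's history (ahead): {c17, c2} — 2.
Only in c15's history (behind): {c1, c10, c11, c12, c13, c14, c15, c16, c3, c4, c5, c6, c8, c9} — 14.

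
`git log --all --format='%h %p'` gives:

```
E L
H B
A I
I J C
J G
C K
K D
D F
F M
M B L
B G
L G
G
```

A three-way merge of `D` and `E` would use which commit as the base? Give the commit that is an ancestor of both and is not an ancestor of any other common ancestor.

Ancestors of D: {B, D, F, G, L, M}.
Ancestors of E: {E, G, L}.
Common ancestors: {G, L}.
Among these, L is not an ancestor of any other common ancestor — it is the merge base.

L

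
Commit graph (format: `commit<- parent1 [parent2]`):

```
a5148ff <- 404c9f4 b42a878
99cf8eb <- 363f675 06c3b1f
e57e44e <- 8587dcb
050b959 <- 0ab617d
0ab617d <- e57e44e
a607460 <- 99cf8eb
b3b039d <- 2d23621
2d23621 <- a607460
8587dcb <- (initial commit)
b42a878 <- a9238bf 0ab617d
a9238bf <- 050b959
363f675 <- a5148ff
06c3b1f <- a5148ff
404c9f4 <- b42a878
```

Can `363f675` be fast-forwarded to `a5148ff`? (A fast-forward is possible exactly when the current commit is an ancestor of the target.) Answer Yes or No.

No

A fast-forward from 363f675 to a5148ff is possible iff 363f675 is an ancestor of a5148ff.
Ancestors of a5148ff: {050b959, 0ab617d, 404c9f4, 8587dcb, a5148ff, a9238bf, b42a878, e57e44e}.
363f675 is not among them, so fast-forward is not possible.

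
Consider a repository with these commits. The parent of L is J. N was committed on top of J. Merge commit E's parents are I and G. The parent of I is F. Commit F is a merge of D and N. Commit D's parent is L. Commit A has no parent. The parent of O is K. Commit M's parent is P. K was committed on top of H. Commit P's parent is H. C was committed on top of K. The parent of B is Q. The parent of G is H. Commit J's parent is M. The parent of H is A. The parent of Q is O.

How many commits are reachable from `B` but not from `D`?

4

Reachable from B: {A, B, H, K, O, Q}.
Reachable from D: {A, D, H, J, L, M, P}.
In B's history but not D's: {B, K, O, Q} — 4 commits.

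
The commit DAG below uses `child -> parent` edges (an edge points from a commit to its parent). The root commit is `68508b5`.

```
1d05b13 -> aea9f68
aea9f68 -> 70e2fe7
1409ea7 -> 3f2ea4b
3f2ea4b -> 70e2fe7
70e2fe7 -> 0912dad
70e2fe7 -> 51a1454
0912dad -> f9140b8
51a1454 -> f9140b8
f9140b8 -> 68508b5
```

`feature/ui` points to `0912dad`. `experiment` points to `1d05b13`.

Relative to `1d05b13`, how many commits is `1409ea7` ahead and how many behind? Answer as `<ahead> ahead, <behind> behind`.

2 ahead, 2 behind

Reachable from 1409ea7: {0912dad, 1409ea7, 3f2ea4b, 51a1454, 68508b5, 70e2fe7, f9140b8}.
Reachable from 1d05b13: {0912dad, 1d05b13, 51a1454, 68508b5, 70e2fe7, aea9f68, f9140b8}.
Only in 1409ea7's history (ahead): {1409ea7, 3f2ea4b} — 2.
Only in 1d05b13's history (behind): {1d05b13, aea9f68} — 2.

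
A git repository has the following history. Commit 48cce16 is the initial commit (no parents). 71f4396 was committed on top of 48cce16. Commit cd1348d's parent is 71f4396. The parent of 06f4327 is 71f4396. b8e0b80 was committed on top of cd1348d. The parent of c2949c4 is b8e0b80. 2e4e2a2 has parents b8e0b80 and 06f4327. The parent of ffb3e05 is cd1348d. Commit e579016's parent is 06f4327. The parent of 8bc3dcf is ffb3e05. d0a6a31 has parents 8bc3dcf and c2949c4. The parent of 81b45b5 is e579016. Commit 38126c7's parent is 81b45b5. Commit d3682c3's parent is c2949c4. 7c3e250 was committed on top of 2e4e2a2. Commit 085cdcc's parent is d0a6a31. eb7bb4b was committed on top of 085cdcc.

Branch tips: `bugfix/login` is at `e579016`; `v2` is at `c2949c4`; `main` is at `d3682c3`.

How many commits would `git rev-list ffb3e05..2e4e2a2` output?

Reachable from 2e4e2a2: {06f4327, 2e4e2a2, 48cce16, 71f4396, b8e0b80, cd1348d}.
Reachable from ffb3e05: {48cce16, 71f4396, cd1348d, ffb3e05}.
In 2e4e2a2's history but not ffb3e05's: {06f4327, 2e4e2a2, b8e0b80} — 3 commits.

3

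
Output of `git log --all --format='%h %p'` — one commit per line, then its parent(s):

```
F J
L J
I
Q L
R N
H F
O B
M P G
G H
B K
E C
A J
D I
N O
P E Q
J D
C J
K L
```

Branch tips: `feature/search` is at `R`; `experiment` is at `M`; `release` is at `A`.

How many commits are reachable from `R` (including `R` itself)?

Walking parent pointers from R: reachable set = {B, D, I, J, K, L, N, O, R}.
That is 9 commits.

9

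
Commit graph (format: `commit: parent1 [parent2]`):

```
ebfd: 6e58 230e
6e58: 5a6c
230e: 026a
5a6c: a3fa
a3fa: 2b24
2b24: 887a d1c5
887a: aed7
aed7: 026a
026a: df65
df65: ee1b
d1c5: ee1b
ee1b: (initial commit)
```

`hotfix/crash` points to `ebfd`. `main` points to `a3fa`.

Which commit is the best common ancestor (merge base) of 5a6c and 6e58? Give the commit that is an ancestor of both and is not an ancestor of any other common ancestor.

5a6c

Ancestors of 5a6c: {026a, 2b24, 5a6c, 887a, a3fa, aed7, d1c5, df65, ee1b}.
Ancestors of 6e58: {026a, 2b24, 5a6c, 6e58, 887a, a3fa, aed7, d1c5, df65, ee1b}.
Common ancestors: {026a, 2b24, 5a6c, 887a, a3fa, aed7, d1c5, df65, ee1b}.
Among these, 5a6c is not an ancestor of any other common ancestor — it is the merge base.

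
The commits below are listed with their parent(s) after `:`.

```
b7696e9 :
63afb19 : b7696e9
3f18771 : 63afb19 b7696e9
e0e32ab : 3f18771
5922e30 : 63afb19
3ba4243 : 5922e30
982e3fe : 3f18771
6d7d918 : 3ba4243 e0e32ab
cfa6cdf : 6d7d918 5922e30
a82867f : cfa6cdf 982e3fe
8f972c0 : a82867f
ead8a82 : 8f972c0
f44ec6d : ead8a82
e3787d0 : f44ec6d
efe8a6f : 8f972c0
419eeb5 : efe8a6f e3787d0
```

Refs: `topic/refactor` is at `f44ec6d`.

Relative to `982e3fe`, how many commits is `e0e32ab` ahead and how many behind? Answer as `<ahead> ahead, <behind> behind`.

1 ahead, 1 behind

Reachable from e0e32ab: {3f18771, 63afb19, b7696e9, e0e32ab}.
Reachable from 982e3fe: {3f18771, 63afb19, 982e3fe, b7696e9}.
Only in e0e32ab's history (ahead): {e0e32ab} — 1.
Only in 982e3fe's history (behind): {982e3fe} — 1.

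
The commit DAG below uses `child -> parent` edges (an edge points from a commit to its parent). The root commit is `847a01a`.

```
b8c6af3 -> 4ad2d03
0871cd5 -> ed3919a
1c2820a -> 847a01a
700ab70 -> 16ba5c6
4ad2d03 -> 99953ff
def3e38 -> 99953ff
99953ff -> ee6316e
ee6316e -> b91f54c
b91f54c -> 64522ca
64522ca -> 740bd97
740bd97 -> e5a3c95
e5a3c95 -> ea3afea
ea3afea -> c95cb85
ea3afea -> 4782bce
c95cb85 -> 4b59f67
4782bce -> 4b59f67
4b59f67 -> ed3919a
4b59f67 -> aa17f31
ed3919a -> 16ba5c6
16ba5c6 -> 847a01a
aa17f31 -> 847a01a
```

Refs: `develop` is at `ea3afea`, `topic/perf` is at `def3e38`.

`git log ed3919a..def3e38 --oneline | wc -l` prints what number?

12

Reachable from def3e38: {16ba5c6, 4782bce, 4b59f67, 64522ca, 740bd97, 847a01a, 99953ff, aa17f31, b91f54c, c95cb85, def3e38, e5a3c95, ea3afea, ed3919a, ee6316e}.
Reachable from ed3919a: {16ba5c6, 847a01a, ed3919a}.
In def3e38's history but not ed3919a's: {4782bce, 4b59f67, 64522ca, 740bd97, 99953ff, aa17f31, b91f54c, c95cb85, def3e38, e5a3c95, ea3afea, ee6316e} — 12 commits.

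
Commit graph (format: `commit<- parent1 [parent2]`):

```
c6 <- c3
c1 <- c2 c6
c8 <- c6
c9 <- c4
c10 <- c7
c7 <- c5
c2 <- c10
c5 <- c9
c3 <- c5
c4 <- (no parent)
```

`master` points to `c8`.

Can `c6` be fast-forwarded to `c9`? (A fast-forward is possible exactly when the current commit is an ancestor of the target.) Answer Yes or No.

No

A fast-forward from c6 to c9 is possible iff c6 is an ancestor of c9.
Ancestors of c9: {c4, c9}.
c6 is not among them, so fast-forward is not possible.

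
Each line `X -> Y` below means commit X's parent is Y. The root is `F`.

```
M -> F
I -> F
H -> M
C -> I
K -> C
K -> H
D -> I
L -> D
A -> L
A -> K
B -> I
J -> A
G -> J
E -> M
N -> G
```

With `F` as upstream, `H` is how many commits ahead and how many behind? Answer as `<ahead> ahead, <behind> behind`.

Reachable from H: {F, H, M}.
Reachable from F: {F}.
Only in H's history (ahead): {H, M} — 2.
Only in F's history (behind): {} — 0.

2 ahead, 0 behind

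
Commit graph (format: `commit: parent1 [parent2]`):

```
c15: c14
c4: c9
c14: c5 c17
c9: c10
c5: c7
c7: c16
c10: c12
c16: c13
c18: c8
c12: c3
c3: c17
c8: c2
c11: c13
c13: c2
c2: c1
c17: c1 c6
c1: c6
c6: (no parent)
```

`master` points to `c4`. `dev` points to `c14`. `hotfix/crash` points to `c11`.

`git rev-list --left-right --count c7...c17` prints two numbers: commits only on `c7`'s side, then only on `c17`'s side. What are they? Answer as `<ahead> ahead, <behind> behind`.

4 ahead, 1 behind

Reachable from c7: {c1, c13, c16, c2, c6, c7}.
Reachable from c17: {c1, c17, c6}.
Only in c7's history (ahead): {c13, c16, c2, c7} — 4.
Only in c17's history (behind): {c17} — 1.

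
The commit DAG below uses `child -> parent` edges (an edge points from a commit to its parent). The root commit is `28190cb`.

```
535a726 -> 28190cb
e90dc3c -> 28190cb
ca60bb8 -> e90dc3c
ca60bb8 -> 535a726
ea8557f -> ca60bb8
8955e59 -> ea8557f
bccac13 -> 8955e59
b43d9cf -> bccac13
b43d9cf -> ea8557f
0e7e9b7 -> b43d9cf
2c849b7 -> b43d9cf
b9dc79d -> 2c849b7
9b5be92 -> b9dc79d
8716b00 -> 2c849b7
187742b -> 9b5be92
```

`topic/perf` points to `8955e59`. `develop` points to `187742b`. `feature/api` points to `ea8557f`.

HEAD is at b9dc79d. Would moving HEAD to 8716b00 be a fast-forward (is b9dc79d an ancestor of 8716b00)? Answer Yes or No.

A fast-forward from b9dc79d to 8716b00 is possible iff b9dc79d is an ancestor of 8716b00.
Ancestors of 8716b00: {28190cb, 2c849b7, 535a726, 8716b00, 8955e59, b43d9cf, bccac13, ca60bb8, e90dc3c, ea8557f}.
b9dc79d is not among them, so fast-forward is not possible.

No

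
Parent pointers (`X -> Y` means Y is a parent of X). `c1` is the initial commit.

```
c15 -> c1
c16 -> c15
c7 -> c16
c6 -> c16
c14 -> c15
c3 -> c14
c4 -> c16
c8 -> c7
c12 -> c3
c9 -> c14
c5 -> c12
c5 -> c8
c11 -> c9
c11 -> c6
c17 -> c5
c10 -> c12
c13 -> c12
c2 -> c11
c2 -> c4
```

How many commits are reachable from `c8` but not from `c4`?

2

Reachable from c8: {c1, c15, c16, c7, c8}.
Reachable from c4: {c1, c15, c16, c4}.
In c8's history but not c4's: {c7, c8} — 2 commits.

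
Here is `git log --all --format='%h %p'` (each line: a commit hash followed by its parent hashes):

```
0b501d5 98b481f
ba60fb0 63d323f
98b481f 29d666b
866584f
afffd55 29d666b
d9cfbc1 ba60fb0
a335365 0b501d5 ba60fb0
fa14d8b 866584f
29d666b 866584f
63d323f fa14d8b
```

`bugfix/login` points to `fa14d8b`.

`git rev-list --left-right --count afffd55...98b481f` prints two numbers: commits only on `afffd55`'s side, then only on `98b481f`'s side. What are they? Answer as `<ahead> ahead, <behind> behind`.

Reachable from afffd55: {29d666b, 866584f, afffd55}.
Reachable from 98b481f: {29d666b, 866584f, 98b481f}.
Only in afffd55's history (ahead): {afffd55} — 1.
Only in 98b481f's history (behind): {98b481f} — 1.

1 ahead, 1 behind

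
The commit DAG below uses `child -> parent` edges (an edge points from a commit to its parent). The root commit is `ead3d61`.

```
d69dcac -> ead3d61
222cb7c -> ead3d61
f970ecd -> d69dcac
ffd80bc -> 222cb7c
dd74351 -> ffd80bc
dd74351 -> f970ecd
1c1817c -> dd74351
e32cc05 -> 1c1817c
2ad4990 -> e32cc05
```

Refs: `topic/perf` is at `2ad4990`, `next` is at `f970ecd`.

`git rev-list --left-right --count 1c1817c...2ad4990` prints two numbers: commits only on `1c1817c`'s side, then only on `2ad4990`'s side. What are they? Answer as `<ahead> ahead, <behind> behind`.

0 ahead, 2 behind

Reachable from 1c1817c: {1c1817c, 222cb7c, d69dcac, dd74351, ead3d61, f970ecd, ffd80bc}.
Reachable from 2ad4990: {1c1817c, 222cb7c, 2ad4990, d69dcac, dd74351, e32cc05, ead3d61, f970ecd, ffd80bc}.
Only in 1c1817c's history (ahead): {} — 0.
Only in 2ad4990's history (behind): {2ad4990, e32cc05} — 2.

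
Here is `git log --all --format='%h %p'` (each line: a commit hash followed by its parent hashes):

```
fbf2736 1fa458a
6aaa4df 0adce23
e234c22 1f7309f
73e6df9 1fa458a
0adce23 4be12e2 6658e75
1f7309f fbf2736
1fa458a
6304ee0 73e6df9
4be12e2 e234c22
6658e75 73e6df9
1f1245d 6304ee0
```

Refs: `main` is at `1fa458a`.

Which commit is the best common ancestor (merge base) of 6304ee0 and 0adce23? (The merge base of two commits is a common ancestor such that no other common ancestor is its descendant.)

Ancestors of 6304ee0: {1fa458a, 6304ee0, 73e6df9}.
Ancestors of 0adce23: {0adce23, 1f7309f, 1fa458a, 4be12e2, 6658e75, 73e6df9, e234c22, fbf2736}.
Common ancestors: {1fa458a, 73e6df9}.
Among these, 73e6df9 is not an ancestor of any other common ancestor — it is the merge base.

73e6df9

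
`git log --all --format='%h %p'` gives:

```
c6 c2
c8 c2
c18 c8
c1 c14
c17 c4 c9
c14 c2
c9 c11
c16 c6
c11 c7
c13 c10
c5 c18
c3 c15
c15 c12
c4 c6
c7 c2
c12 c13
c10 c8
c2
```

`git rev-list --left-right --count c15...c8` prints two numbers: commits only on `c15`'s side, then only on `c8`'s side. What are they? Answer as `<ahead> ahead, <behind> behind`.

4 ahead, 0 behind

Reachable from c15: {c10, c12, c13, c15, c2, c8}.
Reachable from c8: {c2, c8}.
Only in c15's history (ahead): {c10, c12, c13, c15} — 4.
Only in c8's history (behind): {} — 0.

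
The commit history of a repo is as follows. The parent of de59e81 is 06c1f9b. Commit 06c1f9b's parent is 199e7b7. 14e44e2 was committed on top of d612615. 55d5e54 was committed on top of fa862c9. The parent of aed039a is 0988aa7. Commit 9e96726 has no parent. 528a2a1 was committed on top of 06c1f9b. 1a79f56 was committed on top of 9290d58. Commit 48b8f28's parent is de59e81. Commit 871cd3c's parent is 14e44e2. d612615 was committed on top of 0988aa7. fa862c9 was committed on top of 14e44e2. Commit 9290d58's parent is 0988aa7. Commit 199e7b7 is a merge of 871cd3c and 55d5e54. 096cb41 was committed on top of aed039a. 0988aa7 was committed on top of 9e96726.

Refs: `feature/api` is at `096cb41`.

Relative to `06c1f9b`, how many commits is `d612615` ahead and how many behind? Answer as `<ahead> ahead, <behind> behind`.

Reachable from d612615: {0988aa7, 9e96726, d612615}.
Reachable from 06c1f9b: {06c1f9b, 0988aa7, 14e44e2, 199e7b7, 55d5e54, 871cd3c, 9e96726, d612615, fa862c9}.
Only in d612615's history (ahead): {} — 0.
Only in 06c1f9b's history (behind): {06c1f9b, 14e44e2, 199e7b7, 55d5e54, 871cd3c, fa862c9} — 6.

0 ahead, 6 behind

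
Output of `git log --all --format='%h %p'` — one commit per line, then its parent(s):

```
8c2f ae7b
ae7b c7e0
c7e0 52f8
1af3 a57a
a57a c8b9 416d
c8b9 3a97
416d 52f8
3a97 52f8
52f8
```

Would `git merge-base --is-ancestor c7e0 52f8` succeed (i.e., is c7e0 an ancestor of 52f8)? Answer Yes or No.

No

Ancestors of 52f8: {52f8}.
c7e0 is not in that set, so it is not an ancestor of 52f8.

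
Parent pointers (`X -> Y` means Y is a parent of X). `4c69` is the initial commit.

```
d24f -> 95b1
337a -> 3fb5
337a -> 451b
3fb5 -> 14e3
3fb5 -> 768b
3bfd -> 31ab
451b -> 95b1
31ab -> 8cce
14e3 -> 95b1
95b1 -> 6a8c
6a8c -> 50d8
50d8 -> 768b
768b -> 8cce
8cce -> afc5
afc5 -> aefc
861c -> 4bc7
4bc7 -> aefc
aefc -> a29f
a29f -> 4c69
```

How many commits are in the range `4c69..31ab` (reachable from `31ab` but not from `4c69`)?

5

Reachable from 31ab: {31ab, 4c69, 8cce, a29f, aefc, afc5}.
Reachable from 4c69: {4c69}.
In 31ab's history but not 4c69's: {31ab, 8cce, a29f, aefc, afc5} — 5 commits.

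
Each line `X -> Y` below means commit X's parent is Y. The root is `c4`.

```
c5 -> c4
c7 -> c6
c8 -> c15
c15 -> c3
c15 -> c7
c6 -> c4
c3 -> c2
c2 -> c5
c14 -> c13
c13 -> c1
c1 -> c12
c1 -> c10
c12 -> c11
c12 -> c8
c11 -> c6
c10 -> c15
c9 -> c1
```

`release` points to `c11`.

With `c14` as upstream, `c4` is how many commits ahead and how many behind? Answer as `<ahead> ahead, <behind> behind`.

Reachable from c4: {c4}.
Reachable from c14: {c1, c10, c11, c12, c13, c14, c15, c2, c3, c4, c5, c6, c7, c8}.
Only in c4's history (ahead): {} — 0.
Only in c14's history (behind): {c1, c10, c11, c12, c13, c14, c15, c2, c3, c5, c6, c7, c8} — 13.

0 ahead, 13 behind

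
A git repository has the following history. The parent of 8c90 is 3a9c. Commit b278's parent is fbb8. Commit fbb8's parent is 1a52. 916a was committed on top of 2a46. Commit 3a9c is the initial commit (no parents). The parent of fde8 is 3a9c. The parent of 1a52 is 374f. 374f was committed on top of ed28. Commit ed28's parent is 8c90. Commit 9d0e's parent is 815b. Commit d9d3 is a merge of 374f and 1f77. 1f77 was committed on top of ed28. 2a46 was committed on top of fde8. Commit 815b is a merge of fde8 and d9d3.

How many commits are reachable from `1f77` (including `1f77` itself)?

Walking parent pointers from 1f77: reachable set = {1f77, 3a9c, 8c90, ed28}.
That is 4 commits.

4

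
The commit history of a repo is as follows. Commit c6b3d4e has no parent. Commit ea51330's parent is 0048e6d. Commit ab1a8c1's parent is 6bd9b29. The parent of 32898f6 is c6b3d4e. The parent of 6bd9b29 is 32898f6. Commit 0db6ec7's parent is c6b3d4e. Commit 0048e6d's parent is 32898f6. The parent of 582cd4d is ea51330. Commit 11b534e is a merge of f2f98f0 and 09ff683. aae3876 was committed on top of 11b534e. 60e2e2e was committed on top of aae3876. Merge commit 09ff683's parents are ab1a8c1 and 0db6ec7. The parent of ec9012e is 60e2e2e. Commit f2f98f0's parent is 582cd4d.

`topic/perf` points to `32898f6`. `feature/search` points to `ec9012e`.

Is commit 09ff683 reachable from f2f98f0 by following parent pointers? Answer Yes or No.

Ancestors of f2f98f0: {0048e6d, 32898f6, 582cd4d, c6b3d4e, ea51330, f2f98f0}.
09ff683 is not in that set, so it is not an ancestor of f2f98f0.

No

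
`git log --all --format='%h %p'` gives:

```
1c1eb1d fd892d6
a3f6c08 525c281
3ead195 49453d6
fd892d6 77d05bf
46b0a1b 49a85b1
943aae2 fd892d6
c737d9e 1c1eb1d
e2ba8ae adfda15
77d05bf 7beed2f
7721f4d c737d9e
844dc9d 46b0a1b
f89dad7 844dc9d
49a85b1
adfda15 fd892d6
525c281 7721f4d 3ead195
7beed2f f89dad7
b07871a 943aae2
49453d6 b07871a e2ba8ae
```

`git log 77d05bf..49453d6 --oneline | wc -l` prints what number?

Reachable from 49453d6: {46b0a1b, 49453d6, 49a85b1, 77d05bf, 7beed2f, 844dc9d, 943aae2, adfda15, b07871a, e2ba8ae, f89dad7, fd892d6}.
Reachable from 77d05bf: {46b0a1b, 49a85b1, 77d05bf, 7beed2f, 844dc9d, f89dad7}.
In 49453d6's history but not 77d05bf's: {49453d6, 943aae2, adfda15, b07871a, e2ba8ae, fd892d6} — 6 commits.

6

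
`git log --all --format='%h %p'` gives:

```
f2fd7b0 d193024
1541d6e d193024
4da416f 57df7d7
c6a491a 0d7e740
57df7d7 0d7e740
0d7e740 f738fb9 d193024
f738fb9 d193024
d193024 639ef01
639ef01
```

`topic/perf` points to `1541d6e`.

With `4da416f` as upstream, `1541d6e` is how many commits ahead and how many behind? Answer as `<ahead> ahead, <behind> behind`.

Reachable from 1541d6e: {1541d6e, 639ef01, d193024}.
Reachable from 4da416f: {0d7e740, 4da416f, 57df7d7, 639ef01, d193024, f738fb9}.
Only in 1541d6e's history (ahead): {1541d6e} — 1.
Only in 4da416f's history (behind): {0d7e740, 4da416f, 57df7d7, f738fb9} — 4.

1 ahead, 4 behind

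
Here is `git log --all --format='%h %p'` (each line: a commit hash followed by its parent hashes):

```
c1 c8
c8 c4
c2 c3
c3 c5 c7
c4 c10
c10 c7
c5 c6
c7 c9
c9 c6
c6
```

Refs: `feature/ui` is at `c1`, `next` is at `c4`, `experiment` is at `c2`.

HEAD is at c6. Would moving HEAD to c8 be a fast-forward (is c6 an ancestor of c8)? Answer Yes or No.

A fast-forward from c6 to c8 is possible iff c6 is an ancestor of c8.
Ancestors of c8: {c10, c4, c6, c7, c8, c9}.
c6 is among them, so fast-forward is possible.

Yes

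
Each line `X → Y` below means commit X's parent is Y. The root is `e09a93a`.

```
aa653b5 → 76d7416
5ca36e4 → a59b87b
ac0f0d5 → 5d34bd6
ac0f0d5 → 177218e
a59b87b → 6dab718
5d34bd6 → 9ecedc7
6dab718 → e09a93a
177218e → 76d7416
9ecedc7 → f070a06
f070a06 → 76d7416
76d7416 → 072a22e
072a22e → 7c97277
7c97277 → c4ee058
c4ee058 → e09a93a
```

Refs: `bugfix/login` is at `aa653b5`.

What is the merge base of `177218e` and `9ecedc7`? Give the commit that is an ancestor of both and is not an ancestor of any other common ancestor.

Ancestors of 177218e: {072a22e, 177218e, 76d7416, 7c97277, c4ee058, e09a93a}.
Ancestors of 9ecedc7: {072a22e, 76d7416, 7c97277, 9ecedc7, c4ee058, e09a93a, f070a06}.
Common ancestors: {072a22e, 76d7416, 7c97277, c4ee058, e09a93a}.
Among these, 76d7416 is not an ancestor of any other common ancestor — it is the merge base.

76d7416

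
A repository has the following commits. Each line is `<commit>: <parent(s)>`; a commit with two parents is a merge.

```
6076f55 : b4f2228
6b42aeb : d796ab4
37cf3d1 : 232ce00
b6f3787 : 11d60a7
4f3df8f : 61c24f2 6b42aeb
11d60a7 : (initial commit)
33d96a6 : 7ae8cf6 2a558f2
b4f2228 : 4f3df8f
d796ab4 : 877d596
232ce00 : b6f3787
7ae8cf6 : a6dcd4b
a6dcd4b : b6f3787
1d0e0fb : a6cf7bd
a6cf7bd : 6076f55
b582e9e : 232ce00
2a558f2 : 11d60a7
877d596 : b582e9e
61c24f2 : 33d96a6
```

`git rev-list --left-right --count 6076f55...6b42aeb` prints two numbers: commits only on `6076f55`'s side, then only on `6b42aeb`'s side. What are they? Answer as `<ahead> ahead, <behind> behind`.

8 ahead, 0 behind

Reachable from 6076f55: {11d60a7, 232ce00, 2a558f2, 33d96a6, 4f3df8f, 6076f55, 61c24f2, 6b42aeb, 7ae8cf6, 877d596, a6dcd4b, b4f2228, b582e9e, b6f3787, d796ab4}.
Reachable from 6b42aeb: {11d60a7, 232ce00, 6b42aeb, 877d596, b582e9e, b6f3787, d796ab4}.
Only in 6076f55's history (ahead): {2a558f2, 33d96a6, 4f3df8f, 6076f55, 61c24f2, 7ae8cf6, a6dcd4b, b4f2228} — 8.
Only in 6b42aeb's history (behind): {} — 0.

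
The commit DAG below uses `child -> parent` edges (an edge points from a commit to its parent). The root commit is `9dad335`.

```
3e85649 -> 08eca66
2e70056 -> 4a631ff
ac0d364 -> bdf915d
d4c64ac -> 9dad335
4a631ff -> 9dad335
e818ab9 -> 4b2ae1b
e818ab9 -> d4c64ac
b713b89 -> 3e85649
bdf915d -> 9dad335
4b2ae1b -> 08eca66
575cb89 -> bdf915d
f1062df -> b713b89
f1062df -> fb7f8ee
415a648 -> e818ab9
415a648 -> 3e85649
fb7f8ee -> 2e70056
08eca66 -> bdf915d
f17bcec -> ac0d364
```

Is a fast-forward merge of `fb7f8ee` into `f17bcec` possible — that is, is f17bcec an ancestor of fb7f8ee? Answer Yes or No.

A fast-forward from f17bcec to fb7f8ee is possible iff f17bcec is an ancestor of fb7f8ee.
Ancestors of fb7f8ee: {2e70056, 4a631ff, 9dad335, fb7f8ee}.
f17bcec is not among them, so fast-forward is not possible.

No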